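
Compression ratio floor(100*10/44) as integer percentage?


100*m/n = 100*10/44 ≈ 22.7273.
floor = 22.

22


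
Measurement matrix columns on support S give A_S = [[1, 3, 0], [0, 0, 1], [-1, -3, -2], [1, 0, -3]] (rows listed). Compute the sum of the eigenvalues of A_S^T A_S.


Sum of eigenvalues of A_S^T A_S = trace(A_S^T A_S) = sum of squared column norms of A_S.
A_S^T A_S diagonal: [3, 18, 14].
trace = 3 + 18 + 14 = 35.

35


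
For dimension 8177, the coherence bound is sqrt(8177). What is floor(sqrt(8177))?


90^2 = 8100 <= 8177 < 8281 = 91^2, so 90 <= sqrt(8177) < 91.
floor(sqrt(8177)) = 90.

90


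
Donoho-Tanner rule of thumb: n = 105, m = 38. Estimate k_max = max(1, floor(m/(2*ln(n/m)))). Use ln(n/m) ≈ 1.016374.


n/m = 105/38.
ln(n/m) ≈ 1.016374.
2*ln(n/m) ≈ 2.032748.
m/(2*ln(n/m)) ≈ 38/2.032748 ≈ 18.6939.
floor = 18.
k_max = max(1, 18) = 18.

18


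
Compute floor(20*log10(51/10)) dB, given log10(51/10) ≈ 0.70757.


||x||/||e|| = 51/10.
log10(51/10) ≈ 0.70757.
20*log10(||x||/||e||) ≈ 20*0.70757 = 14.1514.
floor(14.1514) = 14.

14


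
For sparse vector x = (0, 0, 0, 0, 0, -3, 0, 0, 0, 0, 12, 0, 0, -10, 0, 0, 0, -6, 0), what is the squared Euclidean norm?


Non-zero entries: [(5, -3), (10, 12), (13, -10), (17, -6)]
Squares: [9, 144, 100, 36]
||x||_2^2 = sum = 289.

289


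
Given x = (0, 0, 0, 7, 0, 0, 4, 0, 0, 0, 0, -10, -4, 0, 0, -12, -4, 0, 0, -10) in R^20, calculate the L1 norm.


Non-zero entries: [(3, 7), (6, 4), (11, -10), (12, -4), (15, -12), (16, -4), (19, -10)]
Absolute values: [7, 4, 10, 4, 12, 4, 10]
||x||_1 = sum = 51.

51


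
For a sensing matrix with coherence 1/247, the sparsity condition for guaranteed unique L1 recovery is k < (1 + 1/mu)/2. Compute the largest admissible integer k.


1/mu = 247.
1 + 1/mu = 248.
(1 + 1/mu)/2 = 124 is an integer and the inequality is strict, so k_max = 124 - 1 = 123.

123


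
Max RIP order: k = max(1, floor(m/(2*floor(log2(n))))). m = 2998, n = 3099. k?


floor(log2(3099)) = 11.
2*11 = 22.
m/(2*floor(log2(n))) = 2998/22 ≈ 136.2727.
floor = 136.
k = max(1, 136) = 136.

136


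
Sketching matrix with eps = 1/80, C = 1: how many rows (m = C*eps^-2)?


1/eps = 80.
(1/eps)^2 = 6400.
m = 1*6400 = 6400.

6400


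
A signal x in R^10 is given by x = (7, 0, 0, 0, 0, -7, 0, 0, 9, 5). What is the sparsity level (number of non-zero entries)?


Non-zero positions: [0, 5, 8, 9].
Sparsity = 4.

4


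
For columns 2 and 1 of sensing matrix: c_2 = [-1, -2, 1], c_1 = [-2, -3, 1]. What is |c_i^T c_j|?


Inner product: -1*-2 + -2*-3 + 1*1
Products: [2, 6, 1]
Sum = 9.
|dot| = 9.

9


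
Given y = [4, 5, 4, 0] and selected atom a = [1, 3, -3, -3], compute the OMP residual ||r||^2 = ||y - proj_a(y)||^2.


a^T a = 28.
a^T y = 7.
coeff = 7/28 = 1/4.
||r||^2 = 221/4.

221/4


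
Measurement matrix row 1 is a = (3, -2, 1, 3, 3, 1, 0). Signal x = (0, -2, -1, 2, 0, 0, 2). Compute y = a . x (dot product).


Non-zero terms: ['-2*-2', '1*-1', '3*2', '0*2']
Products: [4, -1, 6, 0]
y = sum = 9.

9


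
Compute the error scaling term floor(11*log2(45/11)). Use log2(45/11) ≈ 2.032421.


log2(n/k) = log2(45/11) ≈ 2.032421.
k*log2(n/k) ≈ 11*2.032421 = 22.356631.
floor(22.356631) = 22.

22


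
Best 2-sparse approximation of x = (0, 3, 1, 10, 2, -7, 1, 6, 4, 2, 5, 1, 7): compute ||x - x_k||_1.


Sorted |x_i| descending: [10, 7, 7, 6, 5, 4, 3, 2, 2, 1, 1, 1, 0]
Keep top 2: [10, 7]
Tail entries: [7, 6, 5, 4, 3, 2, 2, 1, 1, 1, 0]
L1 error = sum of tail = 32.

32


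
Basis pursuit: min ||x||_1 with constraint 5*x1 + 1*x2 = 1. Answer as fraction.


Axis intercepts:
  x1 = 1/5, x2 = 0: L1 = 1/5
  x1 = 0, x2 = 1: L1 = 1
x* = (1/5, 0)
||x*||_1 = 1/5.

1/5


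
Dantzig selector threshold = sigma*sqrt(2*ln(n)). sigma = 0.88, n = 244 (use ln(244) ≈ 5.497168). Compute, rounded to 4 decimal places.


ln(244) ≈ 5.497168.
2*ln(n) ≈ 10.994336.
sqrt(2*ln(n)) ≈ sqrt(10.994336) ≈ 3.315771.
threshold ≈ 0.88*3.315771 = 2.91787848 ≈ 2.9179.

2.9179


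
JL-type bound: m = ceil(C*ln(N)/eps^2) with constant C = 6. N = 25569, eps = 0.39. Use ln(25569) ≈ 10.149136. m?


ln(25569) ≈ 10.149136.
eps^2 = 0.39^2 = 0.1521.
C*ln(N)/eps^2 ≈ 6*10.149136/0.1521 ≈ 400.3604.
m = ceil(400.3604) = 401.

401


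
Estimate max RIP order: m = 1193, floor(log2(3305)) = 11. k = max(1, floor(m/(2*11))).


floor(log2(3305)) = 11.
2*11 = 22.
m/(2*floor(log2(n))) = 1193/22 ≈ 54.2273.
floor = 54.
k = max(1, 54) = 54.

54


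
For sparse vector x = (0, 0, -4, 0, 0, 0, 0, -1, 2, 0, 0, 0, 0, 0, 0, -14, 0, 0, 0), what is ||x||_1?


Non-zero entries: [(2, -4), (7, -1), (8, 2), (15, -14)]
Absolute values: [4, 1, 2, 14]
||x||_1 = sum = 21.

21


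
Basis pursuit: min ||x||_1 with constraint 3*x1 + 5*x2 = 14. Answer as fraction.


Axis intercepts:
  x1 = 14/3, x2 = 0: L1 = 14/3
  x1 = 0, x2 = 14/5: L1 = 14/5
x* = (0, 14/5)
||x*||_1 = 14/5.

14/5


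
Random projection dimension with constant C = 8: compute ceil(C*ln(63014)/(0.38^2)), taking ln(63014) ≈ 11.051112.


ln(63014) ≈ 11.051112.
eps^2 = 0.38^2 = 0.1444.
C*ln(N)/eps^2 ≈ 8*11.051112/0.1444 ≈ 612.25.
m = ceil(612.25) = 613.

613


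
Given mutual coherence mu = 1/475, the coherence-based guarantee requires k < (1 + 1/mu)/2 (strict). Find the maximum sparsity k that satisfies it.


1/mu = 475.
1 + 1/mu = 476.
(1 + 1/mu)/2 = 238 is an integer and the inequality is strict, so k_max = 238 - 1 = 237.

237


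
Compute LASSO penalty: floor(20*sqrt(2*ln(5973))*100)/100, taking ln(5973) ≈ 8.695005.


ln(5973) ≈ 8.695005.
2*ln(n) ≈ 17.39001.
sqrt(2*ln(n)) ≈ sqrt(17.39001) ≈ 4.170133.
lambda ≈ 20*4.170133 = 83.40266.
floor(lambda*100)/100 = 83.40.

83.40


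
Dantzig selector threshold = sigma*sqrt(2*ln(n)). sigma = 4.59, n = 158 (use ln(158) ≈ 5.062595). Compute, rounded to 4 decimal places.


ln(158) ≈ 5.062595.
2*ln(n) ≈ 10.12519.
sqrt(2*ln(n)) ≈ sqrt(10.12519) ≈ 3.18201.
threshold ≈ 4.59*3.18201 = 14.6054259 ≈ 14.6054.

14.6054


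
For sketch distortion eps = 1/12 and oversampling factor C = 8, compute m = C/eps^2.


1/eps = 12.
(1/eps)^2 = 144.
m = 8*144 = 1152.

1152


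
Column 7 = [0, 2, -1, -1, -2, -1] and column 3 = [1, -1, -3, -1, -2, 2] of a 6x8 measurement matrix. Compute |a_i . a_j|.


Inner product: 0*1 + 2*-1 + -1*-3 + -1*-1 + -2*-2 + -1*2
Products: [0, -2, 3, 1, 4, -2]
Sum = 4.
|dot| = 4.

4


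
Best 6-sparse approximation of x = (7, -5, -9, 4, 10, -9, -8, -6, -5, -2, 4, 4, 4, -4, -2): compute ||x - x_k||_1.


Sorted |x_i| descending: [10, 9, 9, 8, 7, 6, 5, 5, 4, 4, 4, 4, 4, 2, 2]
Keep top 6: [10, 9, 9, 8, 7, 6]
Tail entries: [5, 5, 4, 4, 4, 4, 4, 2, 2]
L1 error = sum of tail = 34.

34


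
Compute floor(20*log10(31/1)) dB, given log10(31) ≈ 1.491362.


||x||/||e|| = 31/1 = 31.
log10(31) ≈ 1.491362.
20*log10(||x||/||e||) ≈ 20*1.491362 = 29.82724.
floor(29.82724) = 29.

29


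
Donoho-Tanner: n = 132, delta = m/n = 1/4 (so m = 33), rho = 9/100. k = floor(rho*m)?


m = 1/4*132 = 33.
rho = 9/100.
rho*m = 9/100*33 = 2.97.
k = floor(2.97) = 2.

2


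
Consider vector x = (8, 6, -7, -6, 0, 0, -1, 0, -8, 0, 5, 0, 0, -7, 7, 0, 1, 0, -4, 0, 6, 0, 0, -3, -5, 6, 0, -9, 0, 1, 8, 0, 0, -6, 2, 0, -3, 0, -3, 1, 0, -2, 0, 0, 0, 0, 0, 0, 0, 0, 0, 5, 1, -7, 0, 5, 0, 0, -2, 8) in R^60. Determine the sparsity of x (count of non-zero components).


Non-zero positions: [0, 1, 2, 3, 6, 8, 10, 13, 14, 16, 18, 20, 23, 24, 25, 27, 29, 30, 33, 34, 36, 38, 39, 41, 51, 52, 53, 55, 58, 59].
Sparsity = 30.

30


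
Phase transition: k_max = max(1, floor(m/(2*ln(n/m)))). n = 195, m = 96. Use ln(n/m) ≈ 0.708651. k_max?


n/m = 195/96 = 65/32.
ln(n/m) ≈ 0.708651.
2*ln(n/m) ≈ 1.417302.
m/(2*ln(n/m)) ≈ 96/1.417302 ≈ 67.7343.
floor = 67.
k_max = max(1, 67) = 67.

67


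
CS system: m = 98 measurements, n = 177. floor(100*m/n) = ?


100*m/n = 100*98/177 ≈ 55.3672.
floor = 55.

55


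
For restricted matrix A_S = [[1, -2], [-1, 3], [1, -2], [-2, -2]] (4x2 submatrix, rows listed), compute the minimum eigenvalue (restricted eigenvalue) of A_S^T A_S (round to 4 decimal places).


A_S^T A_S = [[7, -3], [-3, 21]].
trace = 28.
det = 138.
disc = trace^2 - 4*det = 784 - 4*138 = 232.
sqrt(232) ≈ 15.231546.
lam_min = (28 - sqrt(232))/2 ≈ (28 - 15.231546)/2 = 6.384227 ≈ 6.3842.

6.3842


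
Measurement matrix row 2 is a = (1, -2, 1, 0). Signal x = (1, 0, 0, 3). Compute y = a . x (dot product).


Non-zero terms: ['1*1', '0*3']
Products: [1, 0]
y = sum = 1.

1


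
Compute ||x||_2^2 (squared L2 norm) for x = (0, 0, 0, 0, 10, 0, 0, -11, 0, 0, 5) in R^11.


Non-zero entries: [(4, 10), (7, -11), (10, 5)]
Squares: [100, 121, 25]
||x||_2^2 = sum = 246.

246


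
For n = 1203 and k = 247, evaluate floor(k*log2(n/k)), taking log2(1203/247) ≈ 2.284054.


log2(n/k) = log2(1203/247) ≈ 2.284054.
k*log2(n/k) ≈ 247*2.284054 = 564.161338.
floor(564.161338) = 564.

564


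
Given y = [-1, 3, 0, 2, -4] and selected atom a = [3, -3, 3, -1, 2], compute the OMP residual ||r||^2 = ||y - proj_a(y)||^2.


a^T a = 32.
a^T y = -22.
coeff = -22/32 = -11/16.
||r||^2 = 119/8.

119/8


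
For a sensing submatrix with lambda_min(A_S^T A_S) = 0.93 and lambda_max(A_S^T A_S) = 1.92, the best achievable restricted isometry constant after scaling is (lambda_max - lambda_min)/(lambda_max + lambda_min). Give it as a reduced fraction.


lambda_max - lambda_min = 1.92 - 0.93 = 0.99.
lambda_max + lambda_min = 1.92 + 0.93 = 2.85.
delta = 0.99/2.85 = 99/285 = 33/95.

33/95


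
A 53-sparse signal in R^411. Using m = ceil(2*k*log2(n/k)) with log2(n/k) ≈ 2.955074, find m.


log2(n/k) = log2(411/53) ≈ 2.955074.
2*k*log2(n/k) ≈ 2*53*2.955074 = 313.237844.
m = ceil(313.237844) = 314.

314


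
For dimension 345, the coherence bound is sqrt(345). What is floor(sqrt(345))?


18^2 = 324 <= 345 < 361 = 19^2, so 18 <= sqrt(345) < 19.
floor(sqrt(345)) = 18.

18


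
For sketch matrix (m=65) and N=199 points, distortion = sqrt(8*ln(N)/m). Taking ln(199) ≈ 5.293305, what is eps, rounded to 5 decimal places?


ln(199) ≈ 5.293305.
8*ln(N)/m ≈ 8*5.293305/65 ≈ 0.65148369.
eps = sqrt(0.65148369) ≈ 0.8071454 ≈ 0.80715.

0.80715


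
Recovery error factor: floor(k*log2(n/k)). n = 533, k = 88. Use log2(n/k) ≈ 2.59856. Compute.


log2(n/k) = log2(533/88) ≈ 2.59856.
k*log2(n/k) ≈ 88*2.59856 = 228.67328.
floor(228.67328) = 228.

228


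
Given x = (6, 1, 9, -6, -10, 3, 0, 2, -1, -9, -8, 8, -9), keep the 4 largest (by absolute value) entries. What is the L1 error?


Sorted |x_i| descending: [10, 9, 9, 9, 8, 8, 6, 6, 3, 2, 1, 1, 0]
Keep top 4: [10, 9, 9, 9]
Tail entries: [8, 8, 6, 6, 3, 2, 1, 1, 0]
L1 error = sum of tail = 35.

35


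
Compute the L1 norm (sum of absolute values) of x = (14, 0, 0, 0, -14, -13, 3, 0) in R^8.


Non-zero entries: [(0, 14), (4, -14), (5, -13), (6, 3)]
Absolute values: [14, 14, 13, 3]
||x||_1 = sum = 44.

44


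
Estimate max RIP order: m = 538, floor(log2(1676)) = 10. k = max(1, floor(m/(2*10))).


floor(log2(1676)) = 10.
2*10 = 20.
m/(2*floor(log2(n))) = 538/20 ≈ 26.9.
floor = 26.
k = max(1, 26) = 26.

26


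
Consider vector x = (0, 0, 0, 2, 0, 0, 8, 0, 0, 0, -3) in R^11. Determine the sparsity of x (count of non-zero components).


Non-zero positions: [3, 6, 10].
Sparsity = 3.

3


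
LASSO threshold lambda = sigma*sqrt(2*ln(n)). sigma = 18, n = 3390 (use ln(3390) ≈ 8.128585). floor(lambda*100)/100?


ln(3390) ≈ 8.128585.
2*ln(n) ≈ 16.25717.
sqrt(2*ln(n)) ≈ sqrt(16.25717) ≈ 4.032018.
lambda ≈ 18*4.032018 = 72.576324.
floor(lambda*100)/100 = 72.57.

72.57


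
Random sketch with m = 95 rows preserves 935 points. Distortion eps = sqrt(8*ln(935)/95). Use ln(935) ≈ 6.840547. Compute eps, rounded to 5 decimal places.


ln(935) ≈ 6.840547.
8*ln(N)/m ≈ 8*6.840547/95 ≈ 0.57604606.
eps = sqrt(0.57604606) ≈ 0.758977 ≈ 0.75898.

0.75898


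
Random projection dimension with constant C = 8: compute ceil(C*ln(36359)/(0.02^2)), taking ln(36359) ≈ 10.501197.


ln(36359) ≈ 10.501197.
eps^2 = 0.02^2 = 0.0004.
C*ln(N)/eps^2 ≈ 8*10.501197/0.0004 ≈ 210023.94.
m = ceil(210023.94) = 210024.

210024


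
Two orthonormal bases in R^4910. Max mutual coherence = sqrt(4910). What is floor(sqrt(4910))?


70^2 = 4900 <= 4910 < 5041 = 71^2, so 70 <= sqrt(4910) < 71.
floor(sqrt(4910)) = 70.

70


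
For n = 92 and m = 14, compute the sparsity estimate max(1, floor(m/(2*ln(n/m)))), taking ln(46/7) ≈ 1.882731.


n/m = 92/14 = 46/7.
ln(n/m) ≈ 1.882731.
2*ln(n/m) ≈ 3.765462.
m/(2*ln(n/m)) ≈ 14/3.765462 ≈ 3.718.
floor = 3.
k_max = max(1, 3) = 3.

3


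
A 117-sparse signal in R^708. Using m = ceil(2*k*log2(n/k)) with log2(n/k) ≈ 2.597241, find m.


log2(n/k) = log2(708/117) ≈ 2.597241.
2*k*log2(n/k) ≈ 2*117*2.597241 = 607.754394.
m = ceil(607.754394) = 608.

608


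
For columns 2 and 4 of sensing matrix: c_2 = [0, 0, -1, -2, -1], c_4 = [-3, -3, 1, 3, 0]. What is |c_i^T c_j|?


Inner product: 0*-3 + 0*-3 + -1*1 + -2*3 + -1*0
Products: [0, 0, -1, -6, 0]
Sum = -7.
|dot| = 7.

7


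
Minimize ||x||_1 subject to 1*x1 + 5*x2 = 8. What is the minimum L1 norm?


Axis intercepts:
  x1 = 8, x2 = 0: L1 = 8
  x1 = 0, x2 = 8/5: L1 = 8/5
x* = (0, 8/5)
||x*||_1 = 8/5.

8/5


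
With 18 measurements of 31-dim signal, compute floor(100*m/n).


100*m/n = 100*18/31 ≈ 58.0645.
floor = 58.

58


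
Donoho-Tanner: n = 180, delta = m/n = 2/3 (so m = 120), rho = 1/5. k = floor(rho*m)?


m = 2/3*180 = 120.
rho = 1/5.
rho*m = 1/5*120 = 24.
k = floor(24) = 24.

24


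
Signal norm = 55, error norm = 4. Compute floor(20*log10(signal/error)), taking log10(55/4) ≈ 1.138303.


||x||/||e|| = 55/4.
log10(55/4) ≈ 1.138303.
20*log10(||x||/||e||) ≈ 20*1.138303 = 22.76606.
floor(22.76606) = 22.

22


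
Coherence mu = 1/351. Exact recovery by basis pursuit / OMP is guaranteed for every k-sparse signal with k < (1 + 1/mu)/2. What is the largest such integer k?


1/mu = 351.
1 + 1/mu = 352.
(1 + 1/mu)/2 = 176 is an integer and the inequality is strict, so k_max = 176 - 1 = 175.

175


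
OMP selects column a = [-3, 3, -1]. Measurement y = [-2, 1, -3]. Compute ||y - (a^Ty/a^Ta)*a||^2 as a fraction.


a^T a = 19.
a^T y = 12.
coeff = 12/19 = 12/19.
||r||^2 = 122/19.

122/19


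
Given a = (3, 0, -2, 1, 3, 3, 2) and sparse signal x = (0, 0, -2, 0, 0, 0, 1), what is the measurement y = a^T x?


Non-zero terms: ['-2*-2', '2*1']
Products: [4, 2]
y = sum = 6.

6


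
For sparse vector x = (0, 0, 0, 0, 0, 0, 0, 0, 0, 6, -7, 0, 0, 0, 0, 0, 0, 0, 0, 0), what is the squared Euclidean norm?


Non-zero entries: [(9, 6), (10, -7)]
Squares: [36, 49]
||x||_2^2 = sum = 85.

85


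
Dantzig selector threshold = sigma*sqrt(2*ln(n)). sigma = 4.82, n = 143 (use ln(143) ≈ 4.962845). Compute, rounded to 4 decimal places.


ln(143) ≈ 4.962845.
2*ln(n) ≈ 9.92569.
sqrt(2*ln(n)) ≈ sqrt(9.92569) ≈ 3.150506.
threshold ≈ 4.82*3.150506 = 15.18543892 ≈ 15.1854.

15.1854


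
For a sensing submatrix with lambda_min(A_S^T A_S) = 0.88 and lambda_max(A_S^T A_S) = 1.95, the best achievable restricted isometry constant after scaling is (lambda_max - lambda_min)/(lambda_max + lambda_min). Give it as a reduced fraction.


lambda_max - lambda_min = 1.95 - 0.88 = 1.07.
lambda_max + lambda_min = 1.95 + 0.88 = 2.83.
delta = 1.07/2.83 = 107/283.

107/283


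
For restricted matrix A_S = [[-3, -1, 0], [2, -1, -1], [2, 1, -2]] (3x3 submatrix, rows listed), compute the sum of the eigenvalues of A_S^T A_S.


Sum of eigenvalues of A_S^T A_S = trace(A_S^T A_S) = sum of squared column norms of A_S.
A_S^T A_S diagonal: [17, 3, 5].
trace = 17 + 3 + 5 = 25.

25


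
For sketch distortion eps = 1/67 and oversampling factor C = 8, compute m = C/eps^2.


1/eps = 67.
(1/eps)^2 = 4489.
m = 8*4489 = 35912.

35912


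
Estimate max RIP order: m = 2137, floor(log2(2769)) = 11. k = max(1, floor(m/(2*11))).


floor(log2(2769)) = 11.
2*11 = 22.
m/(2*floor(log2(n))) = 2137/22 ≈ 97.1364.
floor = 97.
k = max(1, 97) = 97.

97


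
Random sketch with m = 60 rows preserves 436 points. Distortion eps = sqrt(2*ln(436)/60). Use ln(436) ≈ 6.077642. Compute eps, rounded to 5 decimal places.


ln(436) ≈ 6.077642.
2*ln(N)/m ≈ 2*6.077642/60 ≈ 0.20258807.
eps = sqrt(0.20258807) ≈ 0.4500978 ≈ 0.45010.

0.45010


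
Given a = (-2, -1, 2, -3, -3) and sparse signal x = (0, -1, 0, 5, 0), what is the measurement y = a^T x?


Non-zero terms: ['-1*-1', '-3*5']
Products: [1, -15]
y = sum = -14.

-14


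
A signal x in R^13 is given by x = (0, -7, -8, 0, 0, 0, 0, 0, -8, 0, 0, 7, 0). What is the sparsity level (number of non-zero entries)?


Non-zero positions: [1, 2, 8, 11].
Sparsity = 4.

4


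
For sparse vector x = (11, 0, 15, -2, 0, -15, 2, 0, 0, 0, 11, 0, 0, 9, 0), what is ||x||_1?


Non-zero entries: [(0, 11), (2, 15), (3, -2), (5, -15), (6, 2), (10, 11), (13, 9)]
Absolute values: [11, 15, 2, 15, 2, 11, 9]
||x||_1 = sum = 65.

65


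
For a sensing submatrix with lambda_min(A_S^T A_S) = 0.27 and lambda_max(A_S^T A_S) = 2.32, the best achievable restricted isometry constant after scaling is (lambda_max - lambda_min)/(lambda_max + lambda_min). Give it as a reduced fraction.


lambda_max - lambda_min = 2.32 - 0.27 = 2.05.
lambda_max + lambda_min = 2.32 + 0.27 = 2.59.
delta = 2.05/2.59 = 205/259.

205/259


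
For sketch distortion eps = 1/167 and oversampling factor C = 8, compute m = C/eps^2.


1/eps = 167.
(1/eps)^2 = 27889.
m = 8*27889 = 223112.

223112


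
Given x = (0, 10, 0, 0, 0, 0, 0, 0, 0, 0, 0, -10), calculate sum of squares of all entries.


Non-zero entries: [(1, 10), (11, -10)]
Squares: [100, 100]
||x||_2^2 = sum = 200.

200


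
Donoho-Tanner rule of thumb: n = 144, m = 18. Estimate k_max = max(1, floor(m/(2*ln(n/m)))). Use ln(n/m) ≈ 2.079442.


n/m = 144/18 = 8.
ln(n/m) ≈ 2.079442.
2*ln(n/m) ≈ 4.158884.
m/(2*ln(n/m)) ≈ 18/4.158884 ≈ 4.3281.
floor = 4.
k_max = max(1, 4) = 4.

4


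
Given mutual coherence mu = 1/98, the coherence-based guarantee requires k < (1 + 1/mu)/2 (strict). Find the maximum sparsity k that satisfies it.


1/mu = 98.
1 + 1/mu = 99.
(1 + 1/mu)/2 = 49.5 is not an integer, so k_max = floor(49.5) = 49.

49


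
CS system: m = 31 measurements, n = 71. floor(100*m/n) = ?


100*m/n = 100*31/71 ≈ 43.662.
floor = 43.

43


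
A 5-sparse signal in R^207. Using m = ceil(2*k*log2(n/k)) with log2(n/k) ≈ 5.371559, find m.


log2(n/k) = log2(207/5) ≈ 5.371559.
2*k*log2(n/k) ≈ 2*5*5.371559 = 53.71559.
m = ceil(53.71559) = 54.

54


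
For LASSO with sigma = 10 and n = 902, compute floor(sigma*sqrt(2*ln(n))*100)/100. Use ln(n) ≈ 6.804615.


ln(902) ≈ 6.804615.
2*ln(n) ≈ 13.60923.
sqrt(2*ln(n)) ≈ sqrt(13.60923) ≈ 3.689069.
lambda ≈ 10*3.689069 = 36.89069.
floor(lambda*100)/100 = 36.89.

36.89


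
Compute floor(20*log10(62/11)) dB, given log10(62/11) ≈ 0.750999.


||x||/||e|| = 62/11.
log10(62/11) ≈ 0.750999.
20*log10(||x||/||e||) ≈ 20*0.750999 = 15.01998.
floor(15.01998) = 15.

15


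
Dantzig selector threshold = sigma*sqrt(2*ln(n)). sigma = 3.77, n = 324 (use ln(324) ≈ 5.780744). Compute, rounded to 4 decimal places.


ln(324) ≈ 5.780744.
2*ln(n) ≈ 11.561488.
sqrt(2*ln(n)) ≈ sqrt(11.561488) ≈ 3.400219.
threshold ≈ 3.77*3.400219 = 12.81882563 ≈ 12.8188.

12.8188


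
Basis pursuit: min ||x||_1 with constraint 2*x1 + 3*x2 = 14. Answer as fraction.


Axis intercepts:
  x1 = 7, x2 = 0: L1 = 7
  x1 = 0, x2 = 14/3: L1 = 14/3
x* = (0, 14/3)
||x*||_1 = 14/3.

14/3


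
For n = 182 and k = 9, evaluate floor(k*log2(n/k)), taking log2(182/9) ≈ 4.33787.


log2(n/k) = log2(182/9) ≈ 4.33787.
k*log2(n/k) ≈ 9*4.33787 = 39.04083.
floor(39.04083) = 39.

39


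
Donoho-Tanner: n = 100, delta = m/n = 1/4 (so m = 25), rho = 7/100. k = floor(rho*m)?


m = 1/4*100 = 25.
rho = 7/100.
rho*m = 7/100*25 = 1.75.
k = floor(1.75) = 1.

1


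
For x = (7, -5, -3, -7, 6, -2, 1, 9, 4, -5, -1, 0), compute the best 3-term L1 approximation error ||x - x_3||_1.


Sorted |x_i| descending: [9, 7, 7, 6, 5, 5, 4, 3, 2, 1, 1, 0]
Keep top 3: [9, 7, 7]
Tail entries: [6, 5, 5, 4, 3, 2, 1, 1, 0]
L1 error = sum of tail = 27.

27


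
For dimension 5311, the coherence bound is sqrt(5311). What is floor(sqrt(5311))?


72^2 = 5184 <= 5311 < 5329 = 73^2, so 72 <= sqrt(5311) < 73.
floor(sqrt(5311)) = 72.

72


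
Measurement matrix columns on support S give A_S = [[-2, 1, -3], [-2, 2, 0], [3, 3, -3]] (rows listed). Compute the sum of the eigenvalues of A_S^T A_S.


Sum of eigenvalues of A_S^T A_S = trace(A_S^T A_S) = sum of squared column norms of A_S.
A_S^T A_S diagonal: [17, 14, 18].
trace = 17 + 14 + 18 = 49.

49


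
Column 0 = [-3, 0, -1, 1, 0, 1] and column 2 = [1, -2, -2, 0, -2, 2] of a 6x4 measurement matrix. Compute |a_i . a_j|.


Inner product: -3*1 + 0*-2 + -1*-2 + 1*0 + 0*-2 + 1*2
Products: [-3, 0, 2, 0, 0, 2]
Sum = 1.
|dot| = 1.

1


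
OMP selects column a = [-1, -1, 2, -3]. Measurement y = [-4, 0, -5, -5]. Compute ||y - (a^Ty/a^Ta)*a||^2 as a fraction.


a^T a = 15.
a^T y = 9.
coeff = 9/15 = 3/5.
||r||^2 = 303/5.

303/5


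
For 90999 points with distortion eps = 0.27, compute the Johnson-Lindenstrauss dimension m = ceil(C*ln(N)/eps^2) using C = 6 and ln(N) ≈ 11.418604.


ln(90999) ≈ 11.418604.
eps^2 = 0.27^2 = 0.0729.
C*ln(N)/eps^2 ≈ 6*11.418604/0.0729 ≈ 939.8028.
m = ceil(939.8028) = 940.

940


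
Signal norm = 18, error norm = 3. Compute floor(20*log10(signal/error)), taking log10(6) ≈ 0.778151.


||x||/||e|| = 18/3 = 6.
log10(6) ≈ 0.778151.
20*log10(||x||/||e||) ≈ 20*0.778151 = 15.56302.
floor(15.56302) = 15.

15


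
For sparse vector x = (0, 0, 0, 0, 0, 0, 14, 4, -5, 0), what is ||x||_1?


Non-zero entries: [(6, 14), (7, 4), (8, -5)]
Absolute values: [14, 4, 5]
||x||_1 = sum = 23.

23


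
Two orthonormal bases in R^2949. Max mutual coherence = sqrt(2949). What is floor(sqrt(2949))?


54^2 = 2916 <= 2949 < 3025 = 55^2, so 54 <= sqrt(2949) < 55.
floor(sqrt(2949)) = 54.

54


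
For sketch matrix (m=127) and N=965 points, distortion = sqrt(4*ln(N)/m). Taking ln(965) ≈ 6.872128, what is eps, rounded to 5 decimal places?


ln(965) ≈ 6.872128.
4*ln(N)/m ≈ 4*6.872128/127 ≈ 0.21644498.
eps = sqrt(0.21644498) ≈ 0.4652365 ≈ 0.46524.

0.46524


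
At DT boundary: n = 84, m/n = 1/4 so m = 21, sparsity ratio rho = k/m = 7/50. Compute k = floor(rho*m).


m = 1/4*84 = 21.
rho = 7/50.
rho*m = 7/50*21 = 2.94.
k = floor(2.94) = 2.

2


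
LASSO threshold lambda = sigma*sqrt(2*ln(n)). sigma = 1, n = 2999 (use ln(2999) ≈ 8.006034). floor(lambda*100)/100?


ln(2999) ≈ 8.006034.
2*ln(n) ≈ 16.012068.
sqrt(2*ln(n)) ≈ sqrt(16.012068) ≈ 4.001508.
lambda ≈ 1*4.001508 = 4.001508.
floor(lambda*100)/100 = 4.00.

4.00


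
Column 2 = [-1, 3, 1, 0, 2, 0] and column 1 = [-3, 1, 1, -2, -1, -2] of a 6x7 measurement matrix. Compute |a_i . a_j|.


Inner product: -1*-3 + 3*1 + 1*1 + 0*-2 + 2*-1 + 0*-2
Products: [3, 3, 1, 0, -2, 0]
Sum = 5.
|dot| = 5.

5


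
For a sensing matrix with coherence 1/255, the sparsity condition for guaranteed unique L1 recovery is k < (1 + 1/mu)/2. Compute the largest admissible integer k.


1/mu = 255.
1 + 1/mu = 256.
(1 + 1/mu)/2 = 128 is an integer and the inequality is strict, so k_max = 128 - 1 = 127.

127


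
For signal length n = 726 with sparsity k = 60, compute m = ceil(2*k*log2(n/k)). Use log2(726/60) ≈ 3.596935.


log2(n/k) = log2(726/60) ≈ 3.596935.
2*k*log2(n/k) ≈ 2*60*3.596935 = 431.6322.
m = ceil(431.6322) = 432.

432


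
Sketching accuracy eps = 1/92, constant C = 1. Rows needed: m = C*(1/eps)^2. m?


1/eps = 92.
(1/eps)^2 = 8464.
m = 1*8464 = 8464.

8464


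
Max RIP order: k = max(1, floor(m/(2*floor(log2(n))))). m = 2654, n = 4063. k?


floor(log2(4063)) = 11.
2*11 = 22.
m/(2*floor(log2(n))) = 2654/22 ≈ 120.6364.
floor = 120.
k = max(1, 120) = 120.

120


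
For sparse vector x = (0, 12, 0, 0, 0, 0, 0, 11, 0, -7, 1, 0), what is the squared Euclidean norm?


Non-zero entries: [(1, 12), (7, 11), (9, -7), (10, 1)]
Squares: [144, 121, 49, 1]
||x||_2^2 = sum = 315.

315


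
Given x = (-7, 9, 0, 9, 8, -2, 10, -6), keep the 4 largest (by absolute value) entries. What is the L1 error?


Sorted |x_i| descending: [10, 9, 9, 8, 7, 6, 2, 0]
Keep top 4: [10, 9, 9, 8]
Tail entries: [7, 6, 2, 0]
L1 error = sum of tail = 15.

15


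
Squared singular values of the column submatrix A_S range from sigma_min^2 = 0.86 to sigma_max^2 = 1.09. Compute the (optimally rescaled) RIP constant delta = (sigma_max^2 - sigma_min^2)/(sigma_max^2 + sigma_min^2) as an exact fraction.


lambda_max - lambda_min = 1.09 - 0.86 = 0.23.
lambda_max + lambda_min = 1.09 + 0.86 = 1.95.
delta = 0.23/1.95 = 23/195.

23/195


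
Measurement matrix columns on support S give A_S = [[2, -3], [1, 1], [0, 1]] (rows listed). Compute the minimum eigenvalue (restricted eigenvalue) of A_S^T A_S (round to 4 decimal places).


A_S^T A_S = [[5, -5], [-5, 11]].
trace = 16.
det = 30.
disc = trace^2 - 4*det = 256 - 4*30 = 136.
sqrt(136) ≈ 11.661904.
lam_min = (16 - sqrt(136))/2 ≈ (16 - 11.661904)/2 = 2.169048 ≈ 2.1690.

2.1690


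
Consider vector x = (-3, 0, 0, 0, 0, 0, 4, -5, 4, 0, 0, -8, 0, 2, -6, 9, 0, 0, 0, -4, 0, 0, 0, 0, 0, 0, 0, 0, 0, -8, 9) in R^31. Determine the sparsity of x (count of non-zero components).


Non-zero positions: [0, 6, 7, 8, 11, 13, 14, 15, 19, 29, 30].
Sparsity = 11.

11


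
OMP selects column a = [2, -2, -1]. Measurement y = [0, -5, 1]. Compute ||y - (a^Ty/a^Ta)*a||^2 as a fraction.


a^T a = 9.
a^T y = 9.
coeff = 9/9 = 1.
||r||^2 = 17.

17


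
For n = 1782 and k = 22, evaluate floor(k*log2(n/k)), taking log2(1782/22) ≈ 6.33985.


log2(n/k) = log2(1782/22) ≈ 6.33985.
k*log2(n/k) ≈ 22*6.33985 = 139.4767.
floor(139.4767) = 139.

139


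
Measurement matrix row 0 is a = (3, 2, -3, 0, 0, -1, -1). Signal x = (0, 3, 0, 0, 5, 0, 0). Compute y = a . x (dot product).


Non-zero terms: ['2*3', '0*5']
Products: [6, 0]
y = sum = 6.

6


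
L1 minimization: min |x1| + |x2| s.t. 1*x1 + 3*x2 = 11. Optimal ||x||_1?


Axis intercepts:
  x1 = 11, x2 = 0: L1 = 11
  x1 = 0, x2 = 11/3: L1 = 11/3
x* = (0, 11/3)
||x*||_1 = 11/3.

11/3


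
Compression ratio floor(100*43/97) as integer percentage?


100*m/n = 100*43/97 ≈ 44.3299.
floor = 44.

44


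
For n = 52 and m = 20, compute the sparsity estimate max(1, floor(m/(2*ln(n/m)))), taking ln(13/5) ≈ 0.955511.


n/m = 52/20 = 13/5.
ln(n/m) ≈ 0.955511.
2*ln(n/m) ≈ 1.911022.
m/(2*ln(n/m)) ≈ 20/1.911022 ≈ 10.4656.
floor = 10.
k_max = max(1, 10) = 10.

10


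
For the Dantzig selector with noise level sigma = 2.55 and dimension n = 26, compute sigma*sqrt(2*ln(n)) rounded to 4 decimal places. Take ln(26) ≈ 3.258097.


ln(26) ≈ 3.258097.
2*ln(n) ≈ 6.516194.
sqrt(2*ln(n)) ≈ sqrt(6.516194) ≈ 2.552684.
threshold ≈ 2.55*2.552684 = 6.5093442 ≈ 6.5093.

6.5093


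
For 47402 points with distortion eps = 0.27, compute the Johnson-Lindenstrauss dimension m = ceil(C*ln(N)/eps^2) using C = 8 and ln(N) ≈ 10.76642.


ln(47402) ≈ 10.76642.
eps^2 = 0.27^2 = 0.0729.
C*ln(N)/eps^2 ≈ 8*10.76642/0.0729 ≈ 1181.5001.
m = ceil(1181.5001) = 1182.

1182


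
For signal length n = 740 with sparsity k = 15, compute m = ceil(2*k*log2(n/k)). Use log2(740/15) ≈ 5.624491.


log2(n/k) = log2(740/15) ≈ 5.624491.
2*k*log2(n/k) ≈ 2*15*5.624491 = 168.73473.
m = ceil(168.73473) = 169.

169


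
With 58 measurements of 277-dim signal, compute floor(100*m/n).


100*m/n = 100*58/277 ≈ 20.9386.
floor = 20.

20


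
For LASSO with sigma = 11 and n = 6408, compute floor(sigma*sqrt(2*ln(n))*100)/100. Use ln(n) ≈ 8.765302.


ln(6408) ≈ 8.765302.
2*ln(n) ≈ 17.530604.
sqrt(2*ln(n)) ≈ sqrt(17.530604) ≈ 4.186956.
lambda ≈ 11*4.186956 = 46.056516.
floor(lambda*100)/100 = 46.05.

46.05


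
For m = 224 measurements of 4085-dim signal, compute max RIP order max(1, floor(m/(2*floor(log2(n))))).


floor(log2(4085)) = 11.
2*11 = 22.
m/(2*floor(log2(n))) = 224/22 ≈ 10.1818.
floor = 10.
k = max(1, 10) = 10.

10


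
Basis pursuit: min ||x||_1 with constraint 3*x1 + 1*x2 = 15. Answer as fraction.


Axis intercepts:
  x1 = 5, x2 = 0: L1 = 5
  x1 = 0, x2 = 15: L1 = 15
x* = (5, 0)
||x*||_1 = 5.

5


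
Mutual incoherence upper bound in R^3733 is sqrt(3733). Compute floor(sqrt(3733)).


61^2 = 3721 <= 3733 < 3844 = 62^2, so 61 <= sqrt(3733) < 62.
floor(sqrt(3733)) = 61.

61


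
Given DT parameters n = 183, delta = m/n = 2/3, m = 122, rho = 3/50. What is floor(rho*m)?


m = 2/3*183 = 122.
rho = 3/50.
rho*m = 3/50*122 = 7.32.
k = floor(7.32) = 7.

7


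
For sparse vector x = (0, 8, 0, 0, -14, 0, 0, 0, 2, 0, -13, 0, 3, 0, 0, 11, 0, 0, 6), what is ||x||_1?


Non-zero entries: [(1, 8), (4, -14), (8, 2), (10, -13), (12, 3), (15, 11), (18, 6)]
Absolute values: [8, 14, 2, 13, 3, 11, 6]
||x||_1 = sum = 57.

57


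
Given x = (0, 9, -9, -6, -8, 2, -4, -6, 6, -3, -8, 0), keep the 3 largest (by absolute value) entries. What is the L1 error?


Sorted |x_i| descending: [9, 9, 8, 8, 6, 6, 6, 4, 3, 2, 0, 0]
Keep top 3: [9, 9, 8]
Tail entries: [8, 6, 6, 6, 4, 3, 2, 0, 0]
L1 error = sum of tail = 35.

35


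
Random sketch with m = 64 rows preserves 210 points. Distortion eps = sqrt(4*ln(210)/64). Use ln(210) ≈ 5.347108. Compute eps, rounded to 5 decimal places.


ln(210) ≈ 5.347108.
4*ln(N)/m ≈ 4*5.347108/64 ≈ 0.33419425.
eps = sqrt(0.33419425) ≈ 0.5780954 ≈ 0.57810.

0.57810


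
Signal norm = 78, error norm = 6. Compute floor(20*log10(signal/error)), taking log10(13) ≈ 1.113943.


||x||/||e|| = 78/6 = 13.
log10(13) ≈ 1.113943.
20*log10(||x||/||e||) ≈ 20*1.113943 = 22.27886.
floor(22.27886) = 22.

22


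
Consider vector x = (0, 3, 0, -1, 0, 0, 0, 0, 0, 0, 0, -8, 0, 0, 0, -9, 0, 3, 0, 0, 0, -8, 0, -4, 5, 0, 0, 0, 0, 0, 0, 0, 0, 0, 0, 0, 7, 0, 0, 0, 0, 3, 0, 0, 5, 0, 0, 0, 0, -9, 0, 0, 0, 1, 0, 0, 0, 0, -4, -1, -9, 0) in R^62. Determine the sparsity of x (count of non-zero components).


Non-zero positions: [1, 3, 11, 15, 17, 21, 23, 24, 36, 41, 44, 49, 53, 58, 59, 60].
Sparsity = 16.

16


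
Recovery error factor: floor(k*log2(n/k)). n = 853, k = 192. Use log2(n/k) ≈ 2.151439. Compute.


log2(n/k) = log2(853/192) ≈ 2.151439.
k*log2(n/k) ≈ 192*2.151439 = 413.076288.
floor(413.076288) = 413.

413


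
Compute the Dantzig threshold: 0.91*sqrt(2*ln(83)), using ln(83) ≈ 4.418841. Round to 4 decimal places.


ln(83) ≈ 4.418841.
2*ln(n) ≈ 8.837682.
sqrt(2*ln(n)) ≈ sqrt(8.837682) ≈ 2.972824.
threshold ≈ 0.91*2.972824 = 2.70526984 ≈ 2.7053.

2.7053


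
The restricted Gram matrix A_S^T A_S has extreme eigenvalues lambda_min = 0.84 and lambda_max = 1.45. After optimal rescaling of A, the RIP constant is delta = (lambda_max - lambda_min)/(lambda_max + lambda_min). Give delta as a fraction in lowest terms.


lambda_max - lambda_min = 1.45 - 0.84 = 0.61.
lambda_max + lambda_min = 1.45 + 0.84 = 2.29.
delta = 0.61/2.29 = 61/229.

61/229


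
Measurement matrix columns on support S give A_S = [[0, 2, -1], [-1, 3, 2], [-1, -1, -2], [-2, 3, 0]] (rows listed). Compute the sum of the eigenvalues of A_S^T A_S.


Sum of eigenvalues of A_S^T A_S = trace(A_S^T A_S) = sum of squared column norms of A_S.
A_S^T A_S diagonal: [6, 23, 9].
trace = 6 + 23 + 9 = 38.

38


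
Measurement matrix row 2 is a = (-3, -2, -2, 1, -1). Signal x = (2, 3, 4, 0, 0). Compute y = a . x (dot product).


Non-zero terms: ['-3*2', '-2*3', '-2*4']
Products: [-6, -6, -8]
y = sum = -20.

-20


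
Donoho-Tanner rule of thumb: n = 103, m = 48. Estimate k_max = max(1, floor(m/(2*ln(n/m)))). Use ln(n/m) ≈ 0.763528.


n/m = 103/48.
ln(n/m) ≈ 0.763528.
2*ln(n/m) ≈ 1.527056.
m/(2*ln(n/m)) ≈ 48/1.527056 ≈ 31.433.
floor = 31.
k_max = max(1, 31) = 31.

31


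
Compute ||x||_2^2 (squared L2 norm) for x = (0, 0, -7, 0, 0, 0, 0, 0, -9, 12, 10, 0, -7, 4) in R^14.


Non-zero entries: [(2, -7), (8, -9), (9, 12), (10, 10), (12, -7), (13, 4)]
Squares: [49, 81, 144, 100, 49, 16]
||x||_2^2 = sum = 439.

439


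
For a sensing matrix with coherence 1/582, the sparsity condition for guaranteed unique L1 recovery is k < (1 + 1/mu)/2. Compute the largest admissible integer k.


1/mu = 582.
1 + 1/mu = 583.
(1 + 1/mu)/2 = 291.5 is not an integer, so k_max = floor(291.5) = 291.

291


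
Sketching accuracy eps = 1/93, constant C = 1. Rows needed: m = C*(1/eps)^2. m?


1/eps = 93.
(1/eps)^2 = 8649.
m = 1*8649 = 8649.

8649


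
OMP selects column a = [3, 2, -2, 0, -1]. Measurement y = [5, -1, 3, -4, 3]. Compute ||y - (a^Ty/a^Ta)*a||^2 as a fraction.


a^T a = 18.
a^T y = 4.
coeff = 4/18 = 2/9.
||r||^2 = 532/9.

532/9


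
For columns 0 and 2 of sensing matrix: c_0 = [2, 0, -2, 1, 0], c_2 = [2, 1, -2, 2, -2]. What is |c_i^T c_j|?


Inner product: 2*2 + 0*1 + -2*-2 + 1*2 + 0*-2
Products: [4, 0, 4, 2, 0]
Sum = 10.
|dot| = 10.

10


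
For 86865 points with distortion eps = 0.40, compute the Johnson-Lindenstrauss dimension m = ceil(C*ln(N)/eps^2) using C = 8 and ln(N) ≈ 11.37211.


ln(86865) ≈ 11.37211.
eps^2 = 0.40^2 = 0.16.
C*ln(N)/eps^2 ≈ 8*11.37211/0.16 ≈ 568.6055.
m = ceil(568.6055) = 569.

569


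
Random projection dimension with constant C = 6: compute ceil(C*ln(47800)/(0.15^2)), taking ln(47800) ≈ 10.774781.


ln(47800) ≈ 10.774781.
eps^2 = 0.15^2 = 0.0225.
C*ln(N)/eps^2 ≈ 6*10.774781/0.0225 ≈ 2873.2749.
m = ceil(2873.2749) = 2874.

2874


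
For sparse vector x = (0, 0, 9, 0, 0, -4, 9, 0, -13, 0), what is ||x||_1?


Non-zero entries: [(2, 9), (5, -4), (6, 9), (8, -13)]
Absolute values: [9, 4, 9, 13]
||x||_1 = sum = 35.

35


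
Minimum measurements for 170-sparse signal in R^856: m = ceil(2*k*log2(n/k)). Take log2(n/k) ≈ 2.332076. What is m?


log2(n/k) = log2(856/170) ≈ 2.332076.
2*k*log2(n/k) ≈ 2*170*2.332076 = 792.90584.
m = ceil(792.90584) = 793.

793


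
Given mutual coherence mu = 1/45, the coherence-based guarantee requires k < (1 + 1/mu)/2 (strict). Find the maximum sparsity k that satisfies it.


1/mu = 45.
1 + 1/mu = 46.
(1 + 1/mu)/2 = 23 is an integer and the inequality is strict, so k_max = 23 - 1 = 22.

22


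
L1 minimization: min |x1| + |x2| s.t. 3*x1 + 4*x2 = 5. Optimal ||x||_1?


Axis intercepts:
  x1 = 5/3, x2 = 0: L1 = 5/3
  x1 = 0, x2 = 5/4: L1 = 5/4
x* = (0, 5/4)
||x*||_1 = 5/4.

5/4


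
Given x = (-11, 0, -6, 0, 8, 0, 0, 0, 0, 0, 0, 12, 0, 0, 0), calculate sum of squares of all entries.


Non-zero entries: [(0, -11), (2, -6), (4, 8), (11, 12)]
Squares: [121, 36, 64, 144]
||x||_2^2 = sum = 365.

365


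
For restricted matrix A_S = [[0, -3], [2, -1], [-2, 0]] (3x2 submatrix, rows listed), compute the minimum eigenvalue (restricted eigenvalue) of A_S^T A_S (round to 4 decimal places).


A_S^T A_S = [[8, -2], [-2, 10]].
trace = 18.
det = 76.
disc = trace^2 - 4*det = 324 - 4*76 = 20.
sqrt(20) ≈ 4.472136.
lam_min = (18 - sqrt(20))/2 ≈ (18 - 4.472136)/2 = 6.763932 ≈ 6.7639.

6.7639


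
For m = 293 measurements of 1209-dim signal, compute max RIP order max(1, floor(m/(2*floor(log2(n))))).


floor(log2(1209)) = 10.
2*10 = 20.
m/(2*floor(log2(n))) = 293/20 ≈ 14.65.
floor = 14.
k = max(1, 14) = 14.

14


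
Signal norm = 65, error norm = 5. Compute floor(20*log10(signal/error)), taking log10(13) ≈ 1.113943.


||x||/||e|| = 65/5 = 13.
log10(13) ≈ 1.113943.
20*log10(||x||/||e||) ≈ 20*1.113943 = 22.27886.
floor(22.27886) = 22.

22


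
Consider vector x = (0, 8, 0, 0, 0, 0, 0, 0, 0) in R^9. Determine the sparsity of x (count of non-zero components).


Non-zero positions: [1].
Sparsity = 1.

1


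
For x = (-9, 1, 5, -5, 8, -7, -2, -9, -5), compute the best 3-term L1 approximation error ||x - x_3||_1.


Sorted |x_i| descending: [9, 9, 8, 7, 5, 5, 5, 2, 1]
Keep top 3: [9, 9, 8]
Tail entries: [7, 5, 5, 5, 2, 1]
L1 error = sum of tail = 25.

25


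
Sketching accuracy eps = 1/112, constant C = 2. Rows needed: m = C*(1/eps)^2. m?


1/eps = 112.
(1/eps)^2 = 12544.
m = 2*12544 = 25088.

25088


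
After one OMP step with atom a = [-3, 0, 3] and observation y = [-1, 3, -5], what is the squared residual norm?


a^T a = 18.
a^T y = -12.
coeff = -12/18 = -2/3.
||r||^2 = 27.

27


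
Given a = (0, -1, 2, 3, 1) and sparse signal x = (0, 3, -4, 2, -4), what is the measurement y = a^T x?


Non-zero terms: ['-1*3', '2*-4', '3*2', '1*-4']
Products: [-3, -8, 6, -4]
y = sum = -9.

-9


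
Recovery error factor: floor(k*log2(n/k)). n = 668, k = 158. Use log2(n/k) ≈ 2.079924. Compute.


log2(n/k) = log2(668/158) ≈ 2.079924.
k*log2(n/k) ≈ 158*2.079924 = 328.627992.
floor(328.627992) = 328.

328


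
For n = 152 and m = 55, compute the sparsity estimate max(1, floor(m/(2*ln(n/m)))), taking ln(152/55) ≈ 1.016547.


n/m = 152/55.
ln(n/m) ≈ 1.016547.
2*ln(n/m) ≈ 2.033094.
m/(2*ln(n/m)) ≈ 55/2.033094 ≈ 27.0524.
floor = 27.
k_max = max(1, 27) = 27.

27


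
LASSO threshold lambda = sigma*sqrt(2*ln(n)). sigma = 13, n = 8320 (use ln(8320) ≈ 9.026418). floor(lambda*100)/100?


ln(8320) ≈ 9.026418.
2*ln(n) ≈ 18.052836.
sqrt(2*ln(n)) ≈ sqrt(18.052836) ≈ 4.248863.
lambda ≈ 13*4.248863 = 55.235219.
floor(lambda*100)/100 = 55.23.

55.23


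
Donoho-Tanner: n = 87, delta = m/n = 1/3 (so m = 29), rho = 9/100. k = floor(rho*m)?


m = 1/3*87 = 29.
rho = 9/100.
rho*m = 9/100*29 = 2.61.
k = floor(2.61) = 2.

2


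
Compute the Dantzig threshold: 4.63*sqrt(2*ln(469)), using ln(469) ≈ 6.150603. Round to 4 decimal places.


ln(469) ≈ 6.150603.
2*ln(n) ≈ 12.301206.
sqrt(2*ln(n)) ≈ sqrt(12.301206) ≈ 3.507308.
threshold ≈ 4.63*3.507308 = 16.23883604 ≈ 16.2388.

16.2388


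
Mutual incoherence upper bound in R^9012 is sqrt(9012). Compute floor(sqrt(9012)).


94^2 = 8836 <= 9012 < 9025 = 95^2, so 94 <= sqrt(9012) < 95.
floor(sqrt(9012)) = 94.

94


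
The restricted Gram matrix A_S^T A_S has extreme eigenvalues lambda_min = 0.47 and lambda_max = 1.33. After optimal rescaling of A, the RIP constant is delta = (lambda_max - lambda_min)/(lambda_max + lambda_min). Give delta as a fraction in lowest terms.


lambda_max - lambda_min = 1.33 - 0.47 = 0.86.
lambda_max + lambda_min = 1.33 + 0.47 = 1.80.
delta = 0.86/1.80 = 86/180 = 43/90.

43/90


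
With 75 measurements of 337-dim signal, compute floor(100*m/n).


100*m/n = 100*75/337 ≈ 22.2552.
floor = 22.

22


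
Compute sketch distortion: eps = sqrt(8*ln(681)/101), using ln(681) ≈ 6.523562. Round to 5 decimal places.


ln(681) ≈ 6.523562.
8*ln(N)/m ≈ 8*6.523562/101 ≈ 0.51671778.
eps = sqrt(0.51671778) ≈ 0.7188308 ≈ 0.71883.

0.71883


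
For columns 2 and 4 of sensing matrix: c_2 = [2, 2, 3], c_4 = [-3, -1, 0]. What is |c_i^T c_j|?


Inner product: 2*-3 + 2*-1 + 3*0
Products: [-6, -2, 0]
Sum = -8.
|dot| = 8.

8


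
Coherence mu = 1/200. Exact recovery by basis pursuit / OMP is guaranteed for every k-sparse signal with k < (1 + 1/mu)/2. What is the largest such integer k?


1/mu = 200.
1 + 1/mu = 201.
(1 + 1/mu)/2 = 100.5 is not an integer, so k_max = floor(100.5) = 100.

100


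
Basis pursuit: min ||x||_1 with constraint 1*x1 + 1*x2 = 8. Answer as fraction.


Axis intercepts:
  x1 = 8, x2 = 0: L1 = 8
  x1 = 0, x2 = 8: L1 = 8
x* = (8, 0)
||x*||_1 = 8.

8


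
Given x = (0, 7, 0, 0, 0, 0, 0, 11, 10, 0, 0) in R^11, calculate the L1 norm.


Non-zero entries: [(1, 7), (7, 11), (8, 10)]
Absolute values: [7, 11, 10]
||x||_1 = sum = 28.

28
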